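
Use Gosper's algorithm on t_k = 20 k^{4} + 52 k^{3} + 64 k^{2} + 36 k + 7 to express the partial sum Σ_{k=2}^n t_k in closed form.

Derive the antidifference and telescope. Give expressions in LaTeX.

The ratio is (20*k**4 + 132*k**3 + 340*k**2 + 400*k + 179)/(20*k**4 + 52*k**3 + 64*k**2 + 36*k + 7).
Factor: A=1; B=1; C=k**4 + 13*k**3/5 + 16*k**2/5 + 9*k/5 + 7/20.
Need (1)·f(k+1) − (1)·f(k) = k**4 + 13*k**3/5 + 16*k**2/5 + 9*k/5 + 7/20.
d = 5 from the (0,0,4) case.
Coefficient equations give f(k) = k*(4*k**4 + 3*k**3 + 2*k**2 - k - 1)/20.
So s_k = (B(k−1)f/C)·t_k = (k*(4*k**4 + 3*k**3 + 2*k**2 - k - 1)/(20*k**4 + 52*k**3 + 64*k**2 + 36*k + 7))·t_k = k*(4*k**4 + 3*k**3 + 2*k**2 - k - 1).
Δs = 20*k**4 + 52*k**3 + 64*k**2 + 36*k + 7, as required.
s_(n+1) = 4*n**5 + 23*n**4 + 54*n**3 + 63*n**2 + 35*n + 7 and s_(2) = 186, so S(n) = 4*n**5 + 23*n**4 + 54*n**3 + 63*n**2 + 35*n - 179.

S(n) = 4 n^{5} + 23 n^{4} + 54 n^{3} + 63 n^{2} + 35 n - 179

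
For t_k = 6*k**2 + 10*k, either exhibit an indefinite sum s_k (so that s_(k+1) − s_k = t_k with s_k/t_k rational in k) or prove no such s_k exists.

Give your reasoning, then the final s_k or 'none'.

r(k) = (3*k**2 + 11*k + 8)/(k*(3*k + 5)) after simplifying.
Normal form (A,B,C) = (1, 1, k**2 + 5*k/3).
f must satisfy (1)·f(k+1) − (1)·f(k) = k**2 + 5*k/3.
deg f ≤ 3 (via 0,0,2).
Solve for f: f(k) = k*(k - 1)*(k + 2)/3 (degree 3 ≤ 3).
So s_k = (B(k−1)f/C)·t_k = ((k - 1)*(k + 2)/(3*k + 5))·t_k = 2*k*(k**2 + k - 2).
Check: Δs_k = 2*k*(3*k + 5). ✓

s_k = 2*k*(k**2 + k - 2)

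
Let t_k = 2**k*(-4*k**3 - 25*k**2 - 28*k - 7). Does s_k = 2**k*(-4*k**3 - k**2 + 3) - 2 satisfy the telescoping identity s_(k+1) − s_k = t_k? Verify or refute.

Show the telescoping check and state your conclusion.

valid; difference matches t_k

s_(k+1) = 2*2**k*(-4*(k + 1)**3 - (k + 1)**2 + 3) - 2
s_(k+1) − s_k = 2**k*(-4*k**3 - 25*k**2 - 28*k - 7)
(s_(k+1) − s_k) − t_k = 0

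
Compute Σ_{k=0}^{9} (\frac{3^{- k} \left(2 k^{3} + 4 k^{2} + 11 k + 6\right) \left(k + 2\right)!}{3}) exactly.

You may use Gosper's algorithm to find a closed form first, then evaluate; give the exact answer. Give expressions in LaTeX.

The ratio is (2*k**4 + 16*k**3 + 55*k**2 + 98*k + 69)/(3*(2*k**3 + 4*k**2 + 11*k + 6)).
Factor: A=k/3 + 1; B=1; C=k**3 + 2*k**2 + 11*k/2 + 3.
Key eq: (k/3 + 1)·f(k+1) = (1)·f(k) + (k**3 + 2*k**2 + 11*k/2 + 3).
Bound: deg f ≤ 2.
A polynomial solution: f(k) = 3*(2*k**2 - 3)/2.
Get s_k = R·t_k = (2*k**2 - 3)*factorial(k + 2)/3**k with R(k) = B(k−1)f(k)/C(k) = 3*(2*k**2 - 3)/(2*k**3 + 4*k**2 + 11*k + 6).
s_(k+1) − s_k = (2*k**3 + 4*k**2 + 11*k + 6)*factorial(k + 2)/(3*3**k) = t_k.
Sum = s_(10) − s_(0); s_(10) = 388326400/243, s_(0) = -6 ⇒ 388327858/243.

Σ = 388327858/243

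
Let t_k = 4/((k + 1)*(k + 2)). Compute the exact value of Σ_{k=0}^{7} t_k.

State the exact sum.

r(k) = (k + 1)/(k + 3) after simplifying.
Normal form (A,B,C) = (k + 1, k + 3, 1).
f must satisfy (k + 1)·f(k+1) − (k + 2)·f(k) = 1.
deg f ≤ 1 (via 1,1,0).
Solving with deg f ≤ 1: f(k) = k.
So s_k = (B(k−1)f/C)·t_k = (k*(k + 2))·t_k = 4*k/(k + 1).
Δs = 4/(k**2 + 3*k + 2), as required.
Evaluate s at k=8 and k=0: 32/9 and 0; difference 32/9.

Σ = 32/9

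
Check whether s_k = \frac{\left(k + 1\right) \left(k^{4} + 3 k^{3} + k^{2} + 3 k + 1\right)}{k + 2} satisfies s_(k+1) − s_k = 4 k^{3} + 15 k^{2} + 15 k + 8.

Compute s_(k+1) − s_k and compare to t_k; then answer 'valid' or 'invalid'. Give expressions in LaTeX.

s_(k+1) = (k**5 + 9*k**4 + 30*k**3 + 50*k**2 + 45*k + 18)/(k + 3)
s_(k+1) − s_k = (4*k**5 + 32*k**4 + 94*k**3 + 129*k**2 + 95*k + 33)/(k**2 + 5*k + 6)
(s_(k+1) − s_k) − t_k = (-3*k**4 - 20*k**3 - 44*k**2 - 35*k - 15)/(k**2 + 5*k + 6)

Invalid: residual \frac{- 3 k^{4} - 20 k^{3} - 44 k^{2} - 35 k - 15}{k^{2} + 5 k + 6} ≠ 0.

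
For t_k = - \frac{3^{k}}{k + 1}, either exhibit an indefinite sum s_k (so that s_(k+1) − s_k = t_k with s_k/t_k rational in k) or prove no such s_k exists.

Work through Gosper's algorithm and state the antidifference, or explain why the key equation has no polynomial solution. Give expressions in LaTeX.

The ratio is 3*(k + 1)/(k + 2).
Normal form (A,B,C) = (3*k + 3, k + 2, 1).
f must satisfy (3*k + 3)·f(k+1) − (k + 1)·f(k) = 1.
deg f ≤ -1 (via 1,1,0).
d = -1 < 0 ⇒ no nonzero polynomial f; not summable.

not Gosper-summable; s_k does not exist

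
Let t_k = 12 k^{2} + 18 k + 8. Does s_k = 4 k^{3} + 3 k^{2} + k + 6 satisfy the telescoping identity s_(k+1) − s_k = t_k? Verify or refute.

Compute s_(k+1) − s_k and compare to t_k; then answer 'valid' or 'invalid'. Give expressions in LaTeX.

s_(k+1) = 4*k**3 + 15*k**2 + 19*k + 14
s_(k+1) − s_k = 12*k**2 + 18*k + 8
(s_(k+1) − s_k) − t_k = 0

Valid: the claim telescopes to t_k.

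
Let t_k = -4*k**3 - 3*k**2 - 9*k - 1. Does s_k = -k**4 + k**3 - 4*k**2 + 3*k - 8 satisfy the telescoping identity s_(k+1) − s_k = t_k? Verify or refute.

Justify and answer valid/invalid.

valid (s_(k+1) − s_k reduces to t_k)

s_(k+1) = -k**4 - 3*k**3 - 7*k**2 - 6*k - 9
s_(k+1) − s_k = -4*k**3 - 3*k**2 - 9*k - 1
(s_(k+1) − s_k) − t_k = 0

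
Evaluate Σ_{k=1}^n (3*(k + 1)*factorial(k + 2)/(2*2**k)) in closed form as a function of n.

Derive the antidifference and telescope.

S(n) = -9 + 3*factorial(n + 3)/(2*2**n)

Compute t_(k+1)/t_k: get (k + 2)*(k + 3)/(2*(k + 1)).
A = k/2 + 3/2, B = 1, C = k + 1.
Need (k/2 + 3/2)·f(k+1) − (1)·f(k) = k + 1.
d = 0 from the (1,0,1) case.
Solving with deg f ≤ 0: f(k) = 2.
Certificate R = B(k−1)f/C = 2/(k + 1) gives s_k = 3*factorial(k + 2)/2**k.
Check: Δs_k = 3*(k + 1)*factorial(k + 2)/(2*2**k). ✓
Evaluate: s_(n+1) = 3*2**(-n - 1)*factorial(n + 3); subtract s_(1) = 9 ⇒ S(n) = -9 + 3*factorial(n + 3)/(2*2**n).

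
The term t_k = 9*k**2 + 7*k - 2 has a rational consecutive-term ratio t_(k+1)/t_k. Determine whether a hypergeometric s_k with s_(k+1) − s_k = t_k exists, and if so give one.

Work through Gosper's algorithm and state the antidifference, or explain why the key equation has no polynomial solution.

s_k = k*(3*k**2 - k - 4)

Step 1: r(k) = (9*k**2 + 25*k + 14)/(9*k**2 + 7*k - 2).
Take A(k)=1, B(k)=1, C(k)=k**2 + 7*k/9 - 2/9.
Need (1)·f(k+1) − (1)·f(k) = k**2 + 7*k/9 - 2/9.
d = 3 from the (0,0,2) case.
Match coefficients ⇒ f(k) = k*(k + 1)*(3*k - 4)/9.
So s_k = (B(k−1)f/C)·t_k = (k*(3*k - 4)/(9*k - 2))·t_k = k*(3*k**2 - k - 4).
Check: Δs_k = 9*k**2 + 7*k - 2. ✓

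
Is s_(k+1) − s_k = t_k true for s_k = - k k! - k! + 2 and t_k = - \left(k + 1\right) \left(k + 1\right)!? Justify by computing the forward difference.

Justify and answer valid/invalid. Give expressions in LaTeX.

Valid: the claim telescopes to t_k.

s_(k+1) = -k**2*factorial(k) - 3*k*factorial(k) - 2*factorial(k) + 2
s_(k+1) − s_k = -(k + 1)*factorial(k + 1)
(s_(k+1) − s_k) − t_k = 0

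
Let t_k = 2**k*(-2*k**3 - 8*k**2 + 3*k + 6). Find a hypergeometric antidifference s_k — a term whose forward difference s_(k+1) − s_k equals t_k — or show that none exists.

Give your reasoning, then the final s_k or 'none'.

s_k = 2**k*(-2*k**3 + 4*k**2 - k + 4)

Compute t_(k+1)/t_k: get 2*(2*k**3 + 14*k**2 + 19*k + 1)/(2*k**3 + 8*k**2 - 3*k - 6).
Normal form (A,B,C) = (2, 1, k**3 + 4*k**2 - 3*k/2 - 3).
Solve (2)·f(k+1) − (1)·f(k) = k**3 + 4*k**2 - 3*k/2 - 3.
deg f ≤ 3 (via 0,0,3).
Solve for f: f(k) = (2*k**3 - 4*k**2 + k - 4)/2 (degree 3 ≤ 3).
Certificate R = B(k−1)f/C = (2*k**3 - 4*k**2 + k - 4)/(2*k**3 + 8*k**2 - 3*k - 6) gives s_k = 2**k*(-2*k**3 + 4*k**2 - k + 4).
Δs = 2**k*(-2*k**3 - 8*k**2 + 3*k + 6), as required.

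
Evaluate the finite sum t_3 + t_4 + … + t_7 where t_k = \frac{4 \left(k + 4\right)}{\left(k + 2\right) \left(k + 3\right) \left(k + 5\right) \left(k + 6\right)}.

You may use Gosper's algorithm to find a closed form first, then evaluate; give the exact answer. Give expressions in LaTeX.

Σ = 9/260

The ratio is (k + 2)*(k + 5)**2/((k + 4)**2*(k + 7)).
Normal form (A,B,C) = (k + 2, k + 7, k**2 + 8*k + 16).
Key eq: (k + 2)·f(k+1) = (k + 6)·f(k) + (k**2 + 8*k + 16).
Bound: deg f ≤ 4.
A polynomial solution: f(k) = k*(k + 3)*(k + 4)*(k + 7)/20.
Then R = B(k−1)f/C = k*(k + 3)*(k + 6)*(k + 7)/(20*(k + 4)), so s_k = R(k)·t_k = k*(k + 7)/(5*(k**2 + 7*k + 10)).
Check: Δs_k = 4*(k + 4)/(k**4 + 16*k**3 + 91*k**2 + 216*k + 180). ✓
Telescoping: Σ = s_(8) − s_(3) = 12/65 − (3/20) = 9/260.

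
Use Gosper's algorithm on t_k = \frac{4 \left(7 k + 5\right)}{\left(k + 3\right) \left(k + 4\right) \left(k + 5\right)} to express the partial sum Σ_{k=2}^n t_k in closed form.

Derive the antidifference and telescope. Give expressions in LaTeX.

S(n) = \frac{2 \left(9 n^{2} + 11 n - 20\right)}{5 \left(n^{2} + 9 n + 20\right)}

r(k) = (k + 3)*(7*k + 12)/((k + 6)*(7*k + 5)) after simplifying.
Gosper form: A/B · C(k+1)/C(k) with A=k + 3, B=k + 6, C=k + 5/7.
Solve (k + 3)·f(k+1) − (k + 5)·f(k) = k + 5/7.
d = 2 from the (1,1,1) case.
Coefficient equations give f(k) = k*(13*k + 7)/84.
Then R = B(k−1)f/C = k*(k + 5)*(13*k + 7)/(12*(7*k + 5)), so s_k = R(k)·t_k = k*(13*k + 7)/(3*(k + 3)*(k + 4)).
Check: Δs_k = 4*(7*k + 5)/(k**3 + 12*k**2 + 47*k + 60). ✓
s_(n+1) = (13*n**2 + 33*n + 20)/(3*(n**2 + 9*n + 20)) and s_(2) = 11/15, so S(n) = 2*(9*n**2 + 11*n - 20)/(5*(n**2 + 9*n + 20)).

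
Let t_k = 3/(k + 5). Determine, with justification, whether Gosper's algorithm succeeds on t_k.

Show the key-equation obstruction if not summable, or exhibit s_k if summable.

No — key equation has no polynomial f.

r(k) = (k + 5)/(k + 6) after simplifying.
A = k + 5, B = k + 6, C = 1.
Key eq: (k + 5)·f(k+1) = (k + 5)·f(k) + (1).
d = 0 from the (1,1,0) case.
Write f(k) = c0. Then LHS − RHS = -1, requiring -1 = 0: contradictory. No certificate.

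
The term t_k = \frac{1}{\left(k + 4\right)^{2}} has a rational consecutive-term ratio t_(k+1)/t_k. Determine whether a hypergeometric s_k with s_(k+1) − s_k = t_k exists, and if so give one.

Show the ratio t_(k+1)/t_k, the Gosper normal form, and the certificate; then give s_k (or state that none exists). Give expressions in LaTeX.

r(k) = (k + 4)**2/(k + 5)**2 after simplifying.
So A=k**2 + 8*k + 16 and B=k**2 + 10*k + 25, with C=1.
Key eq: (k**2 + 8*k + 16)·f(k+1) = (k**2 + 8*k + 16)·f(k) + (1).
deg f ≤ 0 (via 2,2,0).
Write f(k) = c0. Then LHS − RHS = -1, requiring -1 = 0: contradictory. No certificate.

no hypergeometric antidifference exists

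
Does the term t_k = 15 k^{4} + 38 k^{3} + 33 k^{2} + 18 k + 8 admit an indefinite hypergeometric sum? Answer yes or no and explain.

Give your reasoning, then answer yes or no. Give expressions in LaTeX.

The ratio is (15*k**4 + 98*k**3 + 237*k**2 + 258*k + 112)/(15*k**4 + 38*k**3 + 33*k**2 + 18*k + 8).
So A=1 and B=1, with C=k**4 + 38*k**3/15 + 11*k**2/5 + 6*k/5 + 8/15.
Key eq: (1)·f(k+1) = (1)·f(k) + (k**4 + 38*k**3/15 + 11*k**2/5 + 6*k/5 + 8/15).
d = 5 from the (0,0,4) case.
Solve for f: f(k) = k*(k + 1)*(3*k**3 - k**2 - 2*k + 4)/15 (degree 5 ≤ 5).
R(k) = B(k−1)·f(k)/C(k) = k*(3*k**3 - k**2 - 2*k + 4)/((3*k + 4)*(5*k**2 + k + 2)); s_k = R·t_k = k*(3*k**4 + 2*k**3 - 3*k**2 + 2*k + 4).
Verify: 15*k**4 + 38*k**3 + 33*k**2 + 18*k + 8 matches t_k.

Yes. s_k = k \left(3 k^{4} + 2 k^{3} - 3 k^{2} + 2 k + 4\right).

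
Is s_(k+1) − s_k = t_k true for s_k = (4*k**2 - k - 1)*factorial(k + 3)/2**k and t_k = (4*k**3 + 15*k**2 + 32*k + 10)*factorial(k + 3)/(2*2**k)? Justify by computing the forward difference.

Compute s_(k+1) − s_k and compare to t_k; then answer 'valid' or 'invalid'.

s_(k+1) = (4*k**2 + 7*k + 2)*factorial(k + 4)/(2*2**k)
s_(k+1) − s_k = (4*k**3 + 15*k**2 + 32*k + 10)*factorial(k + 3)/(2*2**k)
(s_(k+1) − s_k) − t_k = 0

Valid — Δs_k = t_k.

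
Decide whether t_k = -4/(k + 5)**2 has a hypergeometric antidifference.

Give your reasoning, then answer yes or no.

No — t_k has no hypergeometric antidifference.

r(k) = (k + 5)**2/(k + 6)**2 after simplifying.
Gosper form: A/B · C(k+1)/C(k) with A=k**2 + 10*k + 25, B=k**2 + 12*k + 36, C=1.
Solve (k**2 + 10*k + 25)·f(k+1) − (k**2 + 10*k + 25)·f(k) = 1.
Degrees (2,2,0) ⇒ d ≤ 0.
Write f(k) = c0. Then LHS − RHS = -1, requiring -1 = 0: contradictory. No certificate.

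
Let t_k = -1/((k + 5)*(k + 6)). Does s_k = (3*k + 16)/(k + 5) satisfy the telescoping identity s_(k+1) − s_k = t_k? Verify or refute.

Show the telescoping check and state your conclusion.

s_(k+1) = (3*k + 19)/(k + 6)
s_(k+1) − s_k = -1/(k**2 + 11*k + 30)
(s_(k+1) − s_k) − t_k = 0

valid; difference matches t_k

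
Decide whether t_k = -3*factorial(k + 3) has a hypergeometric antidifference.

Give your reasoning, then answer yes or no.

t_(k+1)/t_k = k + 4.
So A=k + 4 and B=1, with C=1.
Solve (k + 4)·f(k+1) − (1)·f(k) = 1.
Bound: deg f ≤ -1.
d = -1 < 0 ⇒ no nonzero polynomial f; not summable.

No — negative degree bound, so no certificate f.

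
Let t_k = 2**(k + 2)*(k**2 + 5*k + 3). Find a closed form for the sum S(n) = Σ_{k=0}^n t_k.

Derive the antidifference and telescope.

Step 1: r(k) = 2*(k**2 + 7*k + 9)/(k**2 + 5*k + 3).
Factor: A=2; B=1; C=k**2 + 5*k + 3.
Set up (2)·f(k+1) − (1)·f(k) − (k**2 + 5*k + 3) = 0.
From deg A=0, deg B=0, deg C=2: d=2.
Match coefficients ⇒ f(k) = k**2 + k - 1.
Certificate R = B(k−1)f/C = (k**2 + k - 1)/(k**2 + 5*k + 3) gives s_k = 2**(k + 2)*(k**2 + k - 1).
Check: Δs_k = 2**(k + 2)*(k**2 + 5*k + 3). ✓
s_(n+1) = 2**(n + 3)*(n**2 + 3*n + 1) and s_(0) = -4, so S(n) = 8*2**n*n**2 + 24*2**n*n + 8*2**n + 4.

S(n) = 8*2**n*n**2 + 24*2**n*n + 8*2**n + 4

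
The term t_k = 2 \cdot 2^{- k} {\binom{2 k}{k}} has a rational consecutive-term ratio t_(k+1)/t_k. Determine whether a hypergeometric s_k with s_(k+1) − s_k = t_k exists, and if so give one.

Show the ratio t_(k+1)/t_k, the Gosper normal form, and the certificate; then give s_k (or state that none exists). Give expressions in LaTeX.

t_(k+1)/t_k = (2*k + 1)/(k + 1).
Normal form (A,B,C) = (2*k + 1, k + 1, 1).
f must satisfy (2*k + 1)·f(k+1) − (k)·f(k) = 1.
Degrees (1,1,0) ⇒ d ≤ -1.
deg f ≤ -1 is impossible — no certificate.

none — t_k is not Gosper-summable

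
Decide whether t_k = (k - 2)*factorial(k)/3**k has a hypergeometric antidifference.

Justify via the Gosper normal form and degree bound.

Ratio r(k) = (k**2 - 1)/(3*(k - 2)).
Take A(k)=k/3 + 1/3, B(k)=1, C(k)=k - 2.
Solve (k/3 + 1/3)·f(k+1) − (1)·f(k) = k - 2.
deg f ≤ 0 (via 1,0,1).
Solving with deg f ≤ 0: f(k) = 3.
R(k) = B(k−1)·f(k)/C(k) = 3/(k - 2); s_k = R·t_k = 3**(1 - k)*factorial(k).
Check: Δs_k = (k - 2)*factorial(k)/3**k. ✓

Yes. s_k = 3**(1 - k)*factorial(k).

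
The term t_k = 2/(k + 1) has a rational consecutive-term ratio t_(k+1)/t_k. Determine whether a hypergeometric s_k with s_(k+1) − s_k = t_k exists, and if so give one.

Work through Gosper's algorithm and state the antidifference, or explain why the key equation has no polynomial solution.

no hypergeometric antidifference exists

The ratio is (k + 1)/(k + 2).
A = k + 1, B = k + 2, C = 1.
Set up (k + 1)·f(k+1) − (k + 1)·f(k) − (1) = 0.
Degrees (1,1,0) ⇒ d ≤ 0.
Put f(k) = c0: A·f(k+1) − B(k−1)·f(k) − C = -1; need -1 = 0 — inconsistent ⇒ no f, not summable.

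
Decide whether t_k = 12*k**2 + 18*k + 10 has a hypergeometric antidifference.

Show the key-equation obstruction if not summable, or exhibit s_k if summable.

Yes. s_k = k*(4*k**2 + 3*k + 3).

r(k) = (6*k**2 + 21*k + 20)/(6*k**2 + 9*k + 5) after simplifying.
Factor: A=1; B=1; C=k**2 + 3*k/2 + 5/6.
Key eq: (1)·f(k+1) = (1)·f(k) + (k**2 + 3*k/2 + 5/6).
deg f ≤ 3 (via 0,0,2).
Match coefficients ⇒ f(k) = k*(4*k**2 + 3*k + 3)/12.
R(k) = B(k−1)·f(k)/C(k) = k*(4*k**2 + 3*k + 3)/(2*(6*k**2 + 9*k + 5)); s_k = R·t_k = k*(4*k**2 + 3*k + 3).
s_(k+1) − s_k = 12*k**2 + 18*k + 10 = t_k.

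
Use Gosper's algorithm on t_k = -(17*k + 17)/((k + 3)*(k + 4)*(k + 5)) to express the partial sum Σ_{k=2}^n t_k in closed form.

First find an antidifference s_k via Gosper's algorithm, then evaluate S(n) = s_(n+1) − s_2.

S(n) = 17*(-2*n**2 - 3*n + 5)/(15*(n**2 + 9*n + 20))

Ratio r(k) = (k + 2)*(k + 3)/((k + 1)*(k + 6)).
Normal form (A,B,C) = (k + 3, k + 6, k + 1).
Set up (k + 3)·f(k+1) − (k + 5)·f(k) − (k + 1) = 0.
From deg A=1, deg B=1, deg C=1: d=2.
Solving with deg f ≤ 2: f(k) = k*(k + 1)/6.
Certificate R = B(k−1)f/C = k*(k + 5)/6 gives s_k = -17*k*(k + 1)/(6*(k + 3)*(k + 4)).
Δs = 17*(-k - 1)/(k**3 + 12*k**2 + 47*k + 60), as required.
s_(n+1) = 17*(-n**2 - 3*n - 2)/(6*(n**2 + 9*n + 20)) and s_(2) = -17/30, so S(n) = 17*(-2*n**2 - 3*n + 5)/(15*(n**2 + 9*n + 20)).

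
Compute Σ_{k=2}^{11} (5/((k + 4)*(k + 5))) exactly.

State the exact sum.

t_(k+1)/t_k = (k + 4)/(k + 6).
So A=k + 4 and B=k + 6, with C=1.
Set up (k + 4)·f(k+1) − (k + 5)·f(k) − (1) = 0.
deg f ≤ 1 (via 1,1,0).
Coefficient equations give f(k) = k/4.
Then R = B(k−1)f/C = k*(k + 5)/4, so s_k = R(k)·t_k = 5*k/(4*(k + 4)).
Check: Δs_k = 5/(k**2 + 9*k + 20). ✓
Telescoping: Σ = s_(12) − s_(2) = 15/16 − (5/12) = 25/48.

Σ = 25/48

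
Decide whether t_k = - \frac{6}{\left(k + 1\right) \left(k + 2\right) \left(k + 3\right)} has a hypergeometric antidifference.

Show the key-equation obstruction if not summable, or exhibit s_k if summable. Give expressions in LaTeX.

Yes. s_k = \frac{3 k \left(- k - 3\right)}{2 \left(k + 1\right) \left(k + 2\right)}.

r(k) = (k + 1)/(k + 4) after simplifying.
Gosper form: A/B · C(k+1)/C(k) with A=k + 1, B=k + 4, C=1.
Key eq: (k + 1)·f(k+1) = (k + 3)·f(k) + (1).
From deg A=1, deg B=1, deg C=0: d=2.
Coefficient equations give f(k) = k*(k + 3)/4.
Then R = B(k−1)f/C = k*(k + 3)**2/4, so s_k = R(k)·t_k = 3*k*(-k - 3)/(2*(k + 1)*(k + 2)).
Check: Δs_k = -6/(k**3 + 6*k**2 + 11*k + 6). ✓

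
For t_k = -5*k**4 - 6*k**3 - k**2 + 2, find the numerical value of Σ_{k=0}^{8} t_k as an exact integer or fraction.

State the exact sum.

Σ = -51822

The ratio is (5*(k + 1)**4 + 6*(k + 1)**3 + (k + 1)**2 - 2)/(5*k**4 + 6*k**3 + k**2 - 2).
Factor: A=1; B=1; C=k**4 + 6*k**3/5 + k**2/5 - 2/5.
Key eq: (1)·f(k+1) = (1)·f(k) + (k**4 + 6*k**3/5 + k**2/5 - 2/5).
From deg A=0, deg B=0, deg C=4: d=5.
Solving with deg f ≤ 5: f(k) = k*(k**4 - k**3 - k**2 + k - 2)/5.
Then R = B(k−1)f/C = k*(k**4 - k**3 - k**2 + k - 2)/(5*k**4 + 6*k**3 + k**2 - 2), so s_k = R(k)·t_k = k*(-k**4 + k**3 + k**2 - k + 2).
Check: Δs_k = -5*k**4 - 6*k**3 - k**2 + 2. ✓
Evaluate s at k=9 and k=0: -51822 and 0; difference -51822.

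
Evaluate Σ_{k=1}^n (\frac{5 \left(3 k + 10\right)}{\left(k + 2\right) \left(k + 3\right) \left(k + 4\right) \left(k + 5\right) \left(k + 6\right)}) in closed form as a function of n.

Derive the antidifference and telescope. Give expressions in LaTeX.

r(k) = (k + 2)*(3*k + 13)/((k + 7)*(3*k + 10)) after simplifying.
A = k + 2, B = k + 7, C = k + 10/3.
Key eq: (k + 2)·f(k+1) = (k + 6)·f(k) + (k + 10/3).
deg f ≤ 4 (via 1,1,1).
Solve for f: f(k) = k*(k + 3)*(k**2 + 11*k + 38)/120 (degree 4 ≤ 4).
R(k) = B(k−1)·f(k)/C(k) = k*(k + 3)*(k + 6)*(k**2 + 11*k + 38)/(40*(3*k + 10)); s_k = R·t_k = k*(k**2 + 11*k + 38)/(8*(k**3 + 11*k**2 + 38*k + 40)).
Check: Δs_k = 5*(3*k + 10)/(k**5 + 20*k**4 + 155*k**3 + 580*k**2 + 1044*k + 720). ✓
s_(n+1) = (n**3 + 14*n**2 + 63*n + 50)/(8*(n**3 + 14*n**2 + 63*n + 90)) and s_(1) = 5/72, so S(n) = n*(n**2 + 14*n + 63)/(18*(n**3 + 14*n**2 + 63*n + 90)).

S(n) = \frac{n \left(n^{2} + 14 n + 63\right)}{18 \left(n^{3} + 14 n^{2} + 63 n + 90\right)}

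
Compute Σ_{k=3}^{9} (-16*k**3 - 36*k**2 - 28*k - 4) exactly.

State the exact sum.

Σ = -43540

Step 1: r(k) = (4*k**3 + 21*k**2 + 37*k + 21)/(4*k**3 + 9*k**2 + 7*k + 1).
A = 1, B = 1, C = k**3 + 9*k**2/4 + 7*k/4 + 1/4.
f must satisfy (1)·f(k+1) − (1)·f(k) = k**3 + 9*k**2/4 + 7*k/4 + 1/4.
Bound: deg f ≤ 4.
Solving with deg f ≤ 4: f(k) = k*(k**3 + k**2 - 1)/4.
Get s_k = R·t_k = 4*k*(-k**3 - k**2 + 1) with R(k) = B(k−1)f(k)/C(k) = k*(k**3 + k**2 - 1)/(4*k**3 + 9*k**2 + 7*k + 1).
Δs = -16*k**3 - 36*k**2 - 28*k - 4, as required.
Telescoping: Σ = s_(10) − s_(3) = -43960 − (-420) = -43540.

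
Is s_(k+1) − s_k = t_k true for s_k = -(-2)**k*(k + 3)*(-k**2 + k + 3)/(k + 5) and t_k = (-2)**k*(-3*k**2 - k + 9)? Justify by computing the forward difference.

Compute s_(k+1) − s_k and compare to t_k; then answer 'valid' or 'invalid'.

s_(k+1) = 2*(-2)**k*(k + 4)*(k - (k + 1)**2 + 4)/(k + 6)
s_(k+1) − s_k = (-2)**k*(-3*k**4 - 28*k**3 - 58*k**2 + 59*k + 174)/(k**2 + 11*k + 30)
(s_(k+1) − s_k) − t_k = (-2)**(k + 1)*(-3*k**3 - 17*k**2 + 5*k + 48)/(k**2 + 11*k + 30)

Invalid: residual (-2)**(k + 1)*(-3*k**3 - 17*k**2 + 5*k + 48)/(k**2 + 11*k + 30) ≠ 0.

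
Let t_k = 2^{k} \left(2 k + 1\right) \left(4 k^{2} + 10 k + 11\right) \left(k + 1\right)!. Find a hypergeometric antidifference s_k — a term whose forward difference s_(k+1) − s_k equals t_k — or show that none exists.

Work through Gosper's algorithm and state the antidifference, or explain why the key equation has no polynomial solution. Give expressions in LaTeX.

Ratio r(k) = 2*(8*k**4 + 64*k**3 + 200*k**2 + 283*k + 150)/(8*k**3 + 24*k**2 + 32*k + 11).
A = 2*k + 4, B = 1, C = k**3 + 3*k**2 + 4*k + 11/8.
Key eq: (2*k + 4)·f(k+1) = (1)·f(k) + (k**3 + 3*k**2 + 4*k + 11/8).
d = 2 from the (1,0,3) case.
Coefficient equations give f(k) = (4*k**2 - 2*k + 1)/8.
R(k) = B(k−1)·f(k)/C(k) = (4*k**2 - 2*k + 1)/((2*k + 1)*(4*k**2 + 10*k + 11)); s_k = R·t_k = 2**k*(4*k**2 - 2*k + 1)*factorial(k + 1).
Check: Δs_k = 2**k*(2*k + 1)*(4*k**2 + 10*k + 11)*factorial(k + 1). ✓

s_k = 2^{k} \left(4 k^{2} - 2 k + 1\right) \left(k + 1\right)!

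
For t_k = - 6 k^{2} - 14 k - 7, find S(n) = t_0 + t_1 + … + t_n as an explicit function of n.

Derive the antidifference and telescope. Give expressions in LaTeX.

S(n) = - 2 n^{3} - 10 n^{2} - 15 n - 7

Compute t_(k+1)/t_k: get (6*k**2 + 26*k + 27)/(6*k**2 + 14*k + 7).
Gosper form: A/B · C(k+1)/C(k) with A=1, B=1, C=k**2 + 7*k/3 + 7/6.
Set up (1)·f(k+1) − (1)·f(k) − (k**2 + 7*k/3 + 7/6) = 0.
From deg A=0, deg B=0, deg C=2: d=3.
Solve for f: f(k) = k*(2*k**2 + 4*k + 1)/6 (degree 3 ≤ 3).
So s_k = (B(k−1)f/C)·t_k = (k*(2*k**2 + 4*k + 1)/(6*k**2 + 14*k + 7))·t_k = k*(-2*k**2 - 4*k - 1).
Δs = -6*k**2 - 14*k - 7, as required.
Telescope: S(n) = s_(n+1) − s_(0) = -2*n**3 - 10*n**2 - 15*n - 7 − (0) = -2*n**3 - 10*n**2 - 15*n - 7.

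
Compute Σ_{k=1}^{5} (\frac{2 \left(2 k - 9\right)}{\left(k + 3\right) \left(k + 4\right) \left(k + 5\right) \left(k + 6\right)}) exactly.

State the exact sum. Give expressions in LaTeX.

Σ = -49/1980

t_(k+1)/t_k = (k + 3)*(2*k - 7)/((k + 7)*(2*k - 9)).
Factor: A=k + 3; B=k + 7; C=k - 9/2.
f must satisfy (k + 3)·f(k+1) − (k + 6)·f(k) = k - 9/2.
deg f ≤ 3 (via 1,1,1).
Solving with deg f ≤ 3: f(k) = -k*(k**2 + 12*k + 77)/60.
R(k) = B(k−1)·f(k)/C(k) = -k*(k + 6)*(k**2 + 12*k + 77)/(30*(2*k - 9)); s_k = R·t_k = k*(-k**2 - 12*k - 77)/(15*(k + 3)*(k + 4)*(k + 5)).
s_(k+1) − s_k = 2*(2*k - 9)/(k**4 + 18*k**3 + 119*k**2 + 342*k + 360) = t_k.
Evaluate s at k=6 and k=1: -37/495 and -1/20; difference -49/1980.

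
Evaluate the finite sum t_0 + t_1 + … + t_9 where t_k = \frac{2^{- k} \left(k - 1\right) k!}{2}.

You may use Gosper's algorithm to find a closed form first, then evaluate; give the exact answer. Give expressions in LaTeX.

Ratio r(k) = k*(k + 1)/(2*(k - 1)).
Take A(k)=k/2 + 1/2, B(k)=1, C(k)=k - 1.
Need (k/2 + 1/2)·f(k+1) − (1)·f(k) = k - 1.
Degrees (1,0,1) ⇒ d ≤ 0.
Coefficient equations give f(k) = 2.
So s_k = (B(k−1)f/C)·t_k = (2/(k - 1))·t_k = factorial(k)/2**k.
Δs = (k - 1)*factorial(k)/(2*2**k), as required.
Telescoping: Σ = s_(10) − s_(0) = 14175/4 − (1) = 14171/4.

Σ = 14171/4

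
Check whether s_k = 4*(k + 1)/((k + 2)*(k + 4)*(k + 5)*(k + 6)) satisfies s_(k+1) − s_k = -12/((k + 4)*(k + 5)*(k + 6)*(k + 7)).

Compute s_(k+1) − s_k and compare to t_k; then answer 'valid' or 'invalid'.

Invalid: residual 4*(4*k + 13)/(k**6 + 27*k**5 + 295*k**4 + 1665*k**3 + 5104*k**2 + 8028*k + 5040) ≠ 0.

s_(k+1) = 4*(k + 2)/((k + 3)*(k + 5)*(k + 6)*(k + 7))
s_(k+1) − s_k = 4*(-3*k**2 - 11*k - 5)/(k**6 + 27*k**5 + 295*k**4 + 1665*k**3 + 5104*k**2 + 8028*k + 5040)
(s_(k+1) − s_k) − t_k = 4*(4*k + 13)/(k**6 + 27*k**5 + 295*k**4 + 1665*k**3 + 5104*k**2 + 8028*k + 5040)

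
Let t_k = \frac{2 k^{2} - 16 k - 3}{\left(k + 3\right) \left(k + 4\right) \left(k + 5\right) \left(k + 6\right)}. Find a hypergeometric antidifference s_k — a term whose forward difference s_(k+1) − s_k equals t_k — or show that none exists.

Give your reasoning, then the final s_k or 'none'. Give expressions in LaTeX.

t_(k+1)/t_k = (k + 3)*(16*k - 2*(k + 1)**2 + 19)/((k + 7)*(-2*k**2 + 16*k + 3)).
A = k + 3, B = k + 7, C = k**2 - 8*k - 3/2.
f must satisfy (k + 3)·f(k+1) − (k + 6)·f(k) = k**2 - 8*k - 3/2.
Degrees (1,1,2) ⇒ d ≤ 3.
Solve for f: f(k) = -k*(2*k - 1)/2 (degree 2 ≤ 3).
Certificate R = B(k−1)f/C = -k*(k + 6)*(2*k - 1)/(2*k**2 - 16*k - 3) gives s_k = k*(1 - 2*k)/((k + 3)*(k + 4)*(k + 5)).
Verify: (2*k**2 - 16*k - 3)/(k**4 + 18*k**3 + 119*k**2 + 342*k + 360) matches t_k.

s_k = \frac{k \left(1 - 2 k\right)}{\left(k + 3\right) \left(k + 4\right) \left(k + 5\right)}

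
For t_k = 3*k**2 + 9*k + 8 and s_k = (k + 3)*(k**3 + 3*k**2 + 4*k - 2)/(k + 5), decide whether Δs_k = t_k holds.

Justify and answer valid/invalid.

s_(k+1) = (k**4 + 10*k**3 + 37*k**2 + 58*k + 24)/(k + 6)
s_(k+1) − s_k = (3*k**4 + 38*k**3 + 155*k**2 + 260*k + 156)/(k**2 + 11*k + 30)
(s_(k+1) − s_k) − t_k = 2*(-2*k**3 - 21*k**2 - 49*k - 42)/(k**2 + 11*k + 30)

Invalid: residual 2*(-2*k**3 - 21*k**2 - 49*k - 42)/(k**2 + 11*k + 30) ≠ 0.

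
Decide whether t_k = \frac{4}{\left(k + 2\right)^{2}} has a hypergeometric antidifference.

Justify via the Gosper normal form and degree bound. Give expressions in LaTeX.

No; the coefficient equations for f are inconsistent.

r(k) = (k + 2)**2/(k + 3)**2 after simplifying.
Normal form (A,B,C) = (k**2 + 4*k + 4, k**2 + 6*k + 9, 1).
Need (k**2 + 4*k + 4)·f(k+1) − (k**2 + 4*k + 4)·f(k) = 1.
deg f ≤ 0 (via 2,2,0).
Generic f = c0 gives residual -1; -1 = 0 cannot hold, so t_k is not Gosper-summable.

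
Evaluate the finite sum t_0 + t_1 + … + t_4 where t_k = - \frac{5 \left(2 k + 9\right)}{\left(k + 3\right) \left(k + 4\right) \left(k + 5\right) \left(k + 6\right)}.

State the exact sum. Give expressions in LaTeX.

The ratio is (k + 3)*(2*k + 11)/((k + 7)*(2*k + 9)).
Take A(k)=k + 3, B(k)=k + 7, C(k)=k + 9/2.
Key eq: (k + 3)·f(k+1) = (k + 6)·f(k) + (k + 9/2).
Degrees (1,1,1) ⇒ d ≤ 3.
Match coefficients ⇒ f(k) = k*(k + 4)*(k + 8)/30.
So s_k = (B(k−1)f/C)·t_k = (k*(k + 4)*(k + 6)*(k + 8)/(15*(2*k + 9)))·t_k = k*(-k - 8)/(3*(k**2 + 8*k + 15)).
Check: Δs_k = 5*(-2*k - 9)/(k**4 + 18*k**3 + 119*k**2 + 342*k + 360). ✓
Evaluate s at k=5 and k=0: -13/48 and 0; difference -13/48.

Σ = -13/48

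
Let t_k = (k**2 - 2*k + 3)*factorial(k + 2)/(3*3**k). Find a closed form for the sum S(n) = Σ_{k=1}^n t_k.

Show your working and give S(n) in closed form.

S(n) = 4 + n*factorial(n + 3)/(3*3**n) - 2*factorial(n + 3)/(3*3**n)

t_(k+1)/t_k = (k + 3)*(-2*k + (k + 1)**2 + 1)/(3*(k**2 - 2*k + 3)).
Factor: A=k/3 + 1; B=1; C=k**2 - 2*k + 3.
Solve (k/3 + 1)·f(k+1) − (1)·f(k) = k**2 - 2*k + 3.
Degrees (1,0,2) ⇒ d ≤ 1.
A polynomial solution: f(k) = 3*(k - 3).
Certificate R = B(k−1)f/C = 3*(k - 3)/(k**2 - 2*k + 3) gives s_k = (k - 3)*factorial(k + 2)/3**k.
s_(k+1) − s_k = (k**2 - 2*k + 3)*factorial(k + 2)/(3*3**k) = t_k.
Telescope: S(n) = s_(n+1) − s_(1) = 3**(-n - 1)*(n - 2)*factorial(n + 3) − (-4) = 4 + n*factorial(n + 3)/(3*3**n) - 2*factorial(n + 3)/(3*3**n).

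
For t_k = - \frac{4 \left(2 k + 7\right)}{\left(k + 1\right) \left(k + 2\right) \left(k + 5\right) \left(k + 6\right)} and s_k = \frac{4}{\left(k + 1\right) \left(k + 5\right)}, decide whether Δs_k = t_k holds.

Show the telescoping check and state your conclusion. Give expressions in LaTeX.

Valid: the claim telescopes to t_k.

s_(k+1) = 4/((k + 2)*(k + 6))
s_(k+1) − s_k = 4*(-2*k - 7)/(k**4 + 14*k**3 + 65*k**2 + 112*k + 60)
(s_(k+1) − s_k) − t_k = 0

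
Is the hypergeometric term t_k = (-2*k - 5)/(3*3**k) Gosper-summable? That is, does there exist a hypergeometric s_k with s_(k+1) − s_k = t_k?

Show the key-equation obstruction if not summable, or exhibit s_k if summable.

Yes. s_k = (k + 3)/3**k.

t_(k+1)/t_k = (2*k + 7)/(3*(2*k + 5)).
So A=1/3 and B=1, with C=k + 5/2.
f must satisfy (1/3)·f(k+1) − (1)·f(k) = k + 5/2.
Bound: deg f ≤ 1.
Solving with deg f ≤ 1: f(k) = -3*(k + 3)/2.
So s_k = (B(k−1)f/C)·t_k = (-3*(k + 3)/(2*k + 5))·t_k = (k + 3)/3**k.
s_(k+1) − s_k = (-2*k - 5)/(3*3**k) = t_k.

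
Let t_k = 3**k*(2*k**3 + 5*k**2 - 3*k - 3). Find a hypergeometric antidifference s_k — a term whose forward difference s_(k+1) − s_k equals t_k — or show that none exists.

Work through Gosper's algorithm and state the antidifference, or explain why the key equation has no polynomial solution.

r(k) = 3*(2*k**3 + 11*k**2 + 13*k + 1)/(2*k**3 + 5*k**2 - 3*k - 3) after simplifying.
So A=3 and B=1, with C=k**3 + 5*k**2/2 - 3*k/2 - 3/2.
Solve (3)·f(k+1) − (1)·f(k) = k**3 + 5*k**2/2 - 3*k/2 - 3/2.
From deg A=0, deg B=0, deg C=3: d=3.
A polynomial solution: f(k) = k**2*(k - 2)/2.
Then R = B(k−1)f/C = k**2*(k - 2)/(2*k**3 + 5*k**2 - 3*k - 3), so s_k = R(k)·t_k = 3**k*k**2*(k - 2).
Δs = 3**k*(2*k**3 + 5*k**2 - 3*k - 3), as required.

s_k = 3**k*k**2*(k - 2)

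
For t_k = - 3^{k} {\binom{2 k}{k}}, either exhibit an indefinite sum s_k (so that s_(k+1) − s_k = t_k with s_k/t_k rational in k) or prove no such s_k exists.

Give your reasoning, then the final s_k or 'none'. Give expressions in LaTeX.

Step 1: r(k) = 6*(2*k + 1)/(k + 1).
Normal form (A,B,C) = (12*k + 6, k + 1, 1).
Set up (12*k + 6)·f(k+1) − (k)·f(k) − (1) = 0.
Bound: deg f ≤ -1.
d = -1 < 0 ⇒ no nonzero polynomial f; not summable.

none (Gosper's algorithm certifies no s_k)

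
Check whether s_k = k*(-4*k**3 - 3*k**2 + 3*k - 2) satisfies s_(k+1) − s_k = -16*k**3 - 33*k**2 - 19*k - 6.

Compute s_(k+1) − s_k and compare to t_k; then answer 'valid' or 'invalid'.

s_(k+1) = (k + 1)*(3*k - 4*(k + 1)**3 - 3*(k + 1)**2 + 1)
s_(k+1) − s_k = -16*k**3 - 33*k**2 - 19*k - 6
(s_(k+1) − s_k) − t_k = 0

valid (s_(k+1) − s_k reduces to t_k)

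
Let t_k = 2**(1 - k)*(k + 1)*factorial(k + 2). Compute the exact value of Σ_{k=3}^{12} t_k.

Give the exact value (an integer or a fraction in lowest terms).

t_(k+1)/t_k = (k + 2)*(k + 3)/(2*(k + 1)).
A = k/2 + 3/2, B = 1, C = k + 1.
Key eq: (k/2 + 3/2)·f(k+1) = (1)·f(k) + (k + 1).
Degrees (1,0,1) ⇒ d ≤ 0.
Solve for f: f(k) = 2 (degree 0 ≤ 0).
R(k) = B(k−1)·f(k)/C(k) = 2/(k + 1); s_k = R·t_k = 2**(2 - k)*factorial(k + 2).
s_(k+1) − s_k = 2**(1 - k)*(k + 1)*factorial(k + 2) = t_k.
Sum = s_(13) − s_(3); s_(13) = 638512875, s_(3) = 60 ⇒ 638512815.

Σ = 638512815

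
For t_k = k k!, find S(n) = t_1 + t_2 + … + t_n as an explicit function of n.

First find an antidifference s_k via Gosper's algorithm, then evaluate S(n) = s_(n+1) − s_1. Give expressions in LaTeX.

The ratio is (k + 1)**2/k.
Take A(k)=k + 1, B(k)=1, C(k)=k.
f must satisfy (k + 1)·f(k+1) − (1)·f(k) = k.
d = 0 from the (1,0,1) case.
Solving with deg f ≤ 0: f(k) = 1.
Get s_k = R·t_k = factorial(k) with R(k) = B(k−1)f(k)/C(k) = 1/k.
s_(k+1) − s_k = k*factorial(k) = t_k.
s_(n+1) = factorial(n + 1) and s_(1) = 1, so S(n) = n*factorial(n) + factorial(n) - 1.

S(n) = n n! + n! - 1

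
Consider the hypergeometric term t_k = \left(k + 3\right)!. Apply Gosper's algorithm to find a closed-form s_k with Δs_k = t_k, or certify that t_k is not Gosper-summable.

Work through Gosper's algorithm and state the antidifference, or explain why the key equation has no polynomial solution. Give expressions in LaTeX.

Compute t_(k+1)/t_k: get k + 4.
Gosper form: A/B · C(k+1)/C(k) with A=k + 4, B=1, C=1.
f must satisfy (k + 4)·f(k+1) − (1)·f(k) = 1.
Bound: deg f ≤ -1.
Negative degree bound (-1): no f exists, t_k not Gosper-summable.

none (Gosper's algorithm certifies no s_k)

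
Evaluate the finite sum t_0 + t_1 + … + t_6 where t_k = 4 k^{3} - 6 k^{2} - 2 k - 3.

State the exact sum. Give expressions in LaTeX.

Σ = 1155

Compute t_(k+1)/t_k: get (4*k**3 + 6*k**2 - 2*k - 7)/(4*k**3 - 6*k**2 - 2*k - 3).
Gosper form: A/B · C(k+1)/C(k) with A=1, B=1, C=k**3 - 3*k**2/2 - k/2 - 3/4.
f must satisfy (1)·f(k+1) − (1)·f(k) = k**3 - 3*k**2/2 - k/2 - 3/4.
deg f ≤ 4 (via 0,0,3).
Match coefficients ⇒ f(k) = k*(k**3 - 4*k**2 + 3*k - 3)/4.
Certificate R = B(k−1)f/C = k*(k**3 - 4*k**2 + 3*k - 3)/(4*k**3 - 6*k**2 - 2*k - 3) gives s_k = k*(k**3 - 4*k**2 + 3*k - 3).
s_(k+1) − s_k = 4*k**3 - 6*k**2 - 2*k - 3 = t_k.
Evaluate s at k=7 and k=0: 1155 and 0; difference 1155.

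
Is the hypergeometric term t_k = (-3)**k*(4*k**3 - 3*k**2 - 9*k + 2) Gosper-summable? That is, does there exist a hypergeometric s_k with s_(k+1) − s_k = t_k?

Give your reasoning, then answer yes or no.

Yes. s_k = (-3)**k*(-k**3 + 3*k**2 - 2).

The ratio is 3*(-4*k**3 - 9*k**2 + 3*k + 6)/(4*k**3 - 3*k**2 - 9*k + 2).
Take A(k)=-3, B(k)=1, C(k)=k**3 - 3*k**2/4 - 9*k/4 + 1/2.
Solve (-3)·f(k+1) − (1)·f(k) = k**3 - 3*k**2/4 - 9*k/4 + 1/2.
d = 3 from the (0,0,3) case.
Solve for f: f(k) = -(k - 1)*(k**2 - 2*k - 2)/4 (degree 3 ≤ 3).
R(k) = B(k−1)·f(k)/C(k) = -(k - 1)*(k**2 - 2*k - 2)/(4*k**3 - 3*k**2 - 9*k + 2); s_k = R·t_k = (-3)**k*(-k**3 + 3*k**2 - 2).
Δs = (-3)**k*(4*k**3 - 3*k**2 - 9*k + 2), as required.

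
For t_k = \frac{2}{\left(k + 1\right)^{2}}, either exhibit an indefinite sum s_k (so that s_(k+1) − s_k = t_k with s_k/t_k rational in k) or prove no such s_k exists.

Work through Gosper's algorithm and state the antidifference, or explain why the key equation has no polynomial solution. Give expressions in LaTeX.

Ratio r(k) = (k + 1)**2/(k + 2)**2.
A = k**2 + 2*k + 1, B = k**2 + 4*k + 4, C = 1.
Key eq: (k**2 + 2*k + 1)·f(k+1) = (k**2 + 2*k + 1)·f(k) + (1).
deg f ≤ 0 (via 2,2,0).
Write f(k) = c0. Then LHS − RHS = -1, requiring -1 = 0: contradictory. No certificate.

none (Gosper's algorithm certifies no s_k)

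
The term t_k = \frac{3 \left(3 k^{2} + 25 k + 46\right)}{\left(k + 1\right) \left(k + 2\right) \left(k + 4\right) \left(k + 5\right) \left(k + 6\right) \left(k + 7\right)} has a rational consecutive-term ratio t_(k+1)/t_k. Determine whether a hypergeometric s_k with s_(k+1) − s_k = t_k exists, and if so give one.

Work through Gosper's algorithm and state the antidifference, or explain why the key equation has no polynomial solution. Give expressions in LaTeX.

The ratio is (k + 1)*(k + 4)*(25*k + 3*(k + 1)**2 + 71)/((k + 3)*(k + 8)*(3*k**2 + 25*k + 46)).
Normal form (A,B,C) = (k + 1, k + 8, k**3 + 34*k**2/3 + 121*k/3 + 46).
f must satisfy (k + 1)·f(k+1) − (k + 7)·f(k) = k**3 + 34*k**2/3 + 121*k/3 + 46.
Degrees (1,1,3) ⇒ d ≤ 6.
Solving with deg f ≤ 6: f(k) = k*(k + 2)*(k + 3)*(k + 5)*(k**2 + 11*k + 34)/72.
So s_k = (B(k−1)f/C)·t_k = (k*(k + 2)*(k + 5)*(k + 7)*(k**2 + 11*k + 34)/(24*(3*k**2 + 25*k + 46)))·t_k = k*(k**2 + 11*k + 34)/(8*(k**3 + 11*k**2 + 34*k + 24)).
Check: Δs_k = 3*(3*k**2 + 25*k + 46)/(k**6 + 25*k**5 + 247*k**4 + 1219*k**3 + 3112*k**2 + 3796*k + 1680). ✓

s_k = \frac{k \left(k^{2} + 11 k + 34\right)}{8 \left(k^{3} + 11 k^{2} + 34 k + 24\right)}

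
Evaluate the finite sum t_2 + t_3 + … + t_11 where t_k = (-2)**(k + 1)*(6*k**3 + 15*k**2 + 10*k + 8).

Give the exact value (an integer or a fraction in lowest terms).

Step 1: r(k) = 2*(-6*k**3 - 33*k**2 - 58*k - 39)/(6*k**3 + 15*k**2 + 10*k + 8).
Gosper form: A/B · C(k+1)/C(k) with A=-2, B=1, C=k**3 + 5*k**2/2 + 5*k/3 + 4/3.
Key eq: (-2)·f(k+1) = (1)·f(k) + (k**3 + 5*k**2/2 + 5*k/3 + 4/3).
Bound: deg f ≤ 3.
Solve for f: f(k) = -(2*k**3 + k**2 - 2*k + 2)/6 (degree 3 ≤ 3).
R(k) = B(k−1)·f(k)/C(k) = -(2*k**3 + k**2 - 2*k + 2)/((k + 2)*(6*k**2 + 3*k + 4)); s_k = R·t_k = (-2)**(k + 1)*(-2*k**3 - k**2 + 2*k - 2).
Check: Δs_k = (-2)**(k + 1)*(6*k**3 + 15*k**2 + 10*k + 8). ✓
Sum = s_(12) − s_(2); s_(12) = 29310976, s_(2) = 144 ⇒ 29310832.

Σ = 29310832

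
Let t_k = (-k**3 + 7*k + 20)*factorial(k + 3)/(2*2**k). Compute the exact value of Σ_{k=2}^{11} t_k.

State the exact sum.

Compute t_(k+1)/t_k: get (k + 4)*(7*k - (k + 1)**3 + 27)/(2*(-k**3 + 7*k + 20)).
Normal form (A,B,C) = (k/2 + 2, 1, k**3 - 7*k - 20).
Set up (k/2 + 2)·f(k+1) − (1)·f(k) − (k**3 - 7*k - 20) = 0.
Bound: deg f ≤ 2.
Solving with deg f ≤ 2: f(k) = 2*(k**2 - 4*k - 4).
Get s_k = R·t_k = (-k**2 + 4*k + 4)*factorial(k + 3)/2**k with R(k) = B(k−1)f(k)/C(k) = 2*(k**2 - 4*k - 4)/(k**3 - 7*k - 20).
Verify: (-k**3 + 7*k + 20)*factorial(k + 3)/(2*2**k) matches t_k.
Telescoping: Σ = s_(12) − s_(2) = -29371592250 − (240) = -29371592490.

Σ = -29371592490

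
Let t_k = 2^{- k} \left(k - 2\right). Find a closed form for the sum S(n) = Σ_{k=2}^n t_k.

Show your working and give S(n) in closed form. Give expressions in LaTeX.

t_(k+1)/t_k = (k - 1)/(2*(k - 2)).
So A=1/2 and B=1, with C=k - 2.
Need (1/2)·f(k+1) − (1)·f(k) = k - 2.
deg f ≤ 1 (via 0,0,1).
Coefficient equations give f(k) = -2*(k - 1).
So s_k = (B(k−1)f/C)·t_k = (-2*(k - 1)/(k - 2))·t_k = 2**(1 - k)*(1 - k).
Check: Δs_k = (k - 2)/2**k. ✓
s_(n+1) = -n/2**n and s_(2) = -1/2, so S(n) = 1/2 - n/2**n.

S(n) = \frac{1}{2} - 2^{- n} n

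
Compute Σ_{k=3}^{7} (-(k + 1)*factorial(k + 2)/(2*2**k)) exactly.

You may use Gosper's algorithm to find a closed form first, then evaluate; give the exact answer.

r(k) = (k + 2)*(k + 3)/(2*(k + 1)) after simplifying.
A = k/2 + 3/2, B = 1, C = k + 1.
Need (k/2 + 3/2)·f(k+1) − (1)·f(k) = k + 1.
From deg A=1, deg B=0, deg C=1: d=0.
Solving with deg f ≤ 0: f(k) = 2.
R(k) = B(k−1)·f(k)/C(k) = 2/(k + 1); s_k = R·t_k = -factorial(k + 2)/2**k.
s_(k+1) − s_k = -(k + 1)*factorial(k + 2)/(2*2**k) = t_k.
Σ_(k=3)^(7) t_k = s_(8) − s_(3) = -14175 − (-15) = -14160.

Σ = -14160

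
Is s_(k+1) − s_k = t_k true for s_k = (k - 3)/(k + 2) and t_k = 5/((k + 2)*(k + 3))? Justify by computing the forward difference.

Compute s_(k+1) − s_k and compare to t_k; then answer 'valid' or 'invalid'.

valid (s_(k+1) − s_k reduces to t_k)

s_(k+1) = (k - 2)/(k + 3)
s_(k+1) − s_k = 5/(k**2 + 5*k + 6)
(s_(k+1) − s_k) − t_k = 0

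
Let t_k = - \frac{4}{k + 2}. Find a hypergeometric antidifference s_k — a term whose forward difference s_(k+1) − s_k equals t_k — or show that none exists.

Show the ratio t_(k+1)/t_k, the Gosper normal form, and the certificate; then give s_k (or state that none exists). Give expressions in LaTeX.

The ratio is (k + 2)/(k + 3).
Factor: A=k + 2; B=k + 3; C=1.
Solve (k + 2)·f(k+1) − (k + 2)·f(k) = 1.
d = 0 from the (1,1,0) case.
f = c0 ⇒ A·f(k+1) − B(k−1)·f(k) − C = -1. The system {-1 = 0} is inconsistent; no antidifference.

no hypergeometric antidifference exists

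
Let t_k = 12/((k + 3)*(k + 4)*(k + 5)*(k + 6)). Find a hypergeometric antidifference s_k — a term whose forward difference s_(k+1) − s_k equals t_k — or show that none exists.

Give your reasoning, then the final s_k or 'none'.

Compute t_(k+1)/t_k: get (k + 3)/(k + 7).
Normal form (A,B,C) = (k + 3, k + 7, 1).
Set up (k + 3)·f(k+1) − (k + 6)·f(k) − (1) = 0.
Bound: deg f ≤ 3.
Match coefficients ⇒ f(k) = k*(k**2 + 12*k + 47)/180.
So s_k = (B(k−1)f/C)·t_k = (k*(k + 6)*(k**2 + 12*k + 47)/180)·t_k = k*(k**2 + 12*k + 47)/(15*(k + 3)*(k + 4)*(k + 5)).
Verify: 12/(k**4 + 18*k**3 + 119*k**2 + 342*k + 360) matches t_k.

s_k = k*(k**2 + 12*k + 47)/(15*(k + 3)*(k + 4)*(k + 5))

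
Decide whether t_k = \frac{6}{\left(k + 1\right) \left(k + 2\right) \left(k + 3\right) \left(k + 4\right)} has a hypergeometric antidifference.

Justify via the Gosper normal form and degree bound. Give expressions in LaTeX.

Yes. s_k = \frac{k \left(k^{2} + 6 k + 11\right)}{3 \left(k + 1\right) \left(k + 2\right) \left(k + 3\right)}.

Ratio r(k) = (k + 1)/(k + 5).
Take A(k)=k + 1, B(k)=k + 5, C(k)=1.
Key eq: (k + 1)·f(k+1) = (k + 4)·f(k) + (1).
Degrees (1,1,0) ⇒ d ≤ 3.
Coefficient equations give f(k) = k*(k**2 + 6*k + 11)/18.
So s_k = (B(k−1)f/C)·t_k = (k*(k + 4)*(k**2 + 6*k + 11)/18)·t_k = k*(k**2 + 6*k + 11)/(3*(k + 1)*(k + 2)*(k + 3)).
Check: Δs_k = 6/(k**4 + 10*k**3 + 35*k**2 + 50*k + 24). ✓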